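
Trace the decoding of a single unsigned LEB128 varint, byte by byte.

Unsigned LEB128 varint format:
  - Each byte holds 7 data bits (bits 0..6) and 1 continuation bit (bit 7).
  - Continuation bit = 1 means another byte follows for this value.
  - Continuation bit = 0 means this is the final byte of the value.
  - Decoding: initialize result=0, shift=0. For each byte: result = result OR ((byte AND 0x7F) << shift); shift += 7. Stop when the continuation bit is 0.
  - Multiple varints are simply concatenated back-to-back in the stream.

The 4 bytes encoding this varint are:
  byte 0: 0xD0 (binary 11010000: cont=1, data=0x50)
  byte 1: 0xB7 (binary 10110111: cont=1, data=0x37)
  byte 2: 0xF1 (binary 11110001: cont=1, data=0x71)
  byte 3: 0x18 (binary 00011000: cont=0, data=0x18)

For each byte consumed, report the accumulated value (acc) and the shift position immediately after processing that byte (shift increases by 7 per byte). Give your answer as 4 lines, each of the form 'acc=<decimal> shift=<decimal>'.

byte 0=0xD0: payload=0x50=80, contrib = 80<<0 = 80; acc -> 80, shift -> 7
byte 1=0xB7: payload=0x37=55, contrib = 55<<7 = 7040; acc -> 7120, shift -> 14
byte 2=0xF1: payload=0x71=113, contrib = 113<<14 = 1851392; acc -> 1858512, shift -> 21
byte 3=0x18: payload=0x18=24, contrib = 24<<21 = 50331648; acc -> 52190160, shift -> 28

Answer: acc=80 shift=7
acc=7120 shift=14
acc=1858512 shift=21
acc=52190160 shift=28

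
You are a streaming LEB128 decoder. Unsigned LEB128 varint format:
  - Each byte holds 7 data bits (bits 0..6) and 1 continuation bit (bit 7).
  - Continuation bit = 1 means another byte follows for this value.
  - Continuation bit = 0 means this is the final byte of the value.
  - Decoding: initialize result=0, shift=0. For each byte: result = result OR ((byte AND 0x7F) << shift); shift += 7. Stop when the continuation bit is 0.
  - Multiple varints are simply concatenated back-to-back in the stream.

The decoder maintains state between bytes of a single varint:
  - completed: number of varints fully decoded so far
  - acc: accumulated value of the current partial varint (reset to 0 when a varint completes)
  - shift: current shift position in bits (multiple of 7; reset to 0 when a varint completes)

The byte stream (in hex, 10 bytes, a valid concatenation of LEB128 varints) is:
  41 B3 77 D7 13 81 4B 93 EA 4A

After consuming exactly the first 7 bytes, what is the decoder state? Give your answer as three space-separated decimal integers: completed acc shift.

byte[0]=0x41 cont=0 payload=0x41: varint #1 complete (value=65); reset -> completed=1 acc=0 shift=0
byte[1]=0xB3 cont=1 payload=0x33: acc |= 51<<0 -> completed=1 acc=51 shift=7
byte[2]=0x77 cont=0 payload=0x77: varint #2 complete (value=15283); reset -> completed=2 acc=0 shift=0
byte[3]=0xD7 cont=1 payload=0x57: acc |= 87<<0 -> completed=2 acc=87 shift=7
byte[4]=0x13 cont=0 payload=0x13: varint #3 complete (value=2519); reset -> completed=3 acc=0 shift=0
byte[5]=0x81 cont=1 payload=0x01: acc |= 1<<0 -> completed=3 acc=1 shift=7
byte[6]=0x4B cont=0 payload=0x4B: varint #4 complete (value=9601); reset -> completed=4 acc=0 shift=0

Answer: 4 0 0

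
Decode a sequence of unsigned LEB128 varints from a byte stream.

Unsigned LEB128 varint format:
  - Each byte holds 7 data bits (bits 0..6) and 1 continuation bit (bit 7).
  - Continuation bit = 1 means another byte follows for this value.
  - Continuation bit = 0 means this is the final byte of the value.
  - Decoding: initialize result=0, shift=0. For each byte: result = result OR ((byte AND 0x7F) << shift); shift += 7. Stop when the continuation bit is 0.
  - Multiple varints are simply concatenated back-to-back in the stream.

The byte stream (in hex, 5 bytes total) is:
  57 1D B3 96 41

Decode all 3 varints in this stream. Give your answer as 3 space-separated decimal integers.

  byte[0]=0x57 cont=0 payload=0x57=87: acc |= 87<<0 -> acc=87 shift=7 [end]
Varint 1: bytes[0:1] = 57 -> value 87 (1 byte(s))
  byte[1]=0x1D cont=0 payload=0x1D=29: acc |= 29<<0 -> acc=29 shift=7 [end]
Varint 2: bytes[1:2] = 1D -> value 29 (1 byte(s))
  byte[2]=0xB3 cont=1 payload=0x33=51: acc |= 51<<0 -> acc=51 shift=7
  byte[3]=0x96 cont=1 payload=0x16=22: acc |= 22<<7 -> acc=2867 shift=14
  byte[4]=0x41 cont=0 payload=0x41=65: acc |= 65<<14 -> acc=1067827 shift=21 [end]
Varint 3: bytes[2:5] = B3 96 41 -> value 1067827 (3 byte(s))

Answer: 87 29 1067827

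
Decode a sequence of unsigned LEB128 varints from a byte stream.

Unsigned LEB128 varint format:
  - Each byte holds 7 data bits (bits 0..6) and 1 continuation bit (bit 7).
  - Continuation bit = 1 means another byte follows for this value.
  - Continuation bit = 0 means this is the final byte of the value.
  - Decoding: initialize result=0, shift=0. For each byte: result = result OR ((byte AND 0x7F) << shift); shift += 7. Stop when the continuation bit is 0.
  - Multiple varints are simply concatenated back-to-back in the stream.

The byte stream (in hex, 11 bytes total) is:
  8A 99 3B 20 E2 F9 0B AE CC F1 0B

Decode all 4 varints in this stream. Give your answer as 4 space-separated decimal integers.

  byte[0]=0x8A cont=1 payload=0x0A=10: acc |= 10<<0 -> acc=10 shift=7
  byte[1]=0x99 cont=1 payload=0x19=25: acc |= 25<<7 -> acc=3210 shift=14
  byte[2]=0x3B cont=0 payload=0x3B=59: acc |= 59<<14 -> acc=969866 shift=21 [end]
Varint 1: bytes[0:3] = 8A 99 3B -> value 969866 (3 byte(s))
  byte[3]=0x20 cont=0 payload=0x20=32: acc |= 32<<0 -> acc=32 shift=7 [end]
Varint 2: bytes[3:4] = 20 -> value 32 (1 byte(s))
  byte[4]=0xE2 cont=1 payload=0x62=98: acc |= 98<<0 -> acc=98 shift=7
  byte[5]=0xF9 cont=1 payload=0x79=121: acc |= 121<<7 -> acc=15586 shift=14
  byte[6]=0x0B cont=0 payload=0x0B=11: acc |= 11<<14 -> acc=195810 shift=21 [end]
Varint 3: bytes[4:7] = E2 F9 0B -> value 195810 (3 byte(s))
  byte[7]=0xAE cont=1 payload=0x2E=46: acc |= 46<<0 -> acc=46 shift=7
  byte[8]=0xCC cont=1 payload=0x4C=76: acc |= 76<<7 -> acc=9774 shift=14
  byte[9]=0xF1 cont=1 payload=0x71=113: acc |= 113<<14 -> acc=1861166 shift=21
  byte[10]=0x0B cont=0 payload=0x0B=11: acc |= 11<<21 -> acc=24929838 shift=28 [end]
Varint 4: bytes[7:11] = AE CC F1 0B -> value 24929838 (4 byte(s))

Answer: 969866 32 195810 24929838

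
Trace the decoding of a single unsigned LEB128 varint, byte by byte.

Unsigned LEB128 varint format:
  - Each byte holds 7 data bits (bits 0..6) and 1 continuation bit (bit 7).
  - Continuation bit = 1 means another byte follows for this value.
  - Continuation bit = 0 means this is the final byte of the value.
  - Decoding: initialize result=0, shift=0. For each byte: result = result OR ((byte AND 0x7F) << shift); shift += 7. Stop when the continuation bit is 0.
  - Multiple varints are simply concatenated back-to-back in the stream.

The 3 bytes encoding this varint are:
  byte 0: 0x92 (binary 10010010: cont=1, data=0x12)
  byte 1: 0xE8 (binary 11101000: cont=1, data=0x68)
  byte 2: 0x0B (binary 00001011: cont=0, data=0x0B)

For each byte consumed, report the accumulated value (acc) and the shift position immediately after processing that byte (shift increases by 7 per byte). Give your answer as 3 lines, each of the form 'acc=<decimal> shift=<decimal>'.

byte 0=0x92: payload=0x12=18, contrib = 18<<0 = 18; acc -> 18, shift -> 7
byte 1=0xE8: payload=0x68=104, contrib = 104<<7 = 13312; acc -> 13330, shift -> 14
byte 2=0x0B: payload=0x0B=11, contrib = 11<<14 = 180224; acc -> 193554, shift -> 21

Answer: acc=18 shift=7
acc=13330 shift=14
acc=193554 shift=21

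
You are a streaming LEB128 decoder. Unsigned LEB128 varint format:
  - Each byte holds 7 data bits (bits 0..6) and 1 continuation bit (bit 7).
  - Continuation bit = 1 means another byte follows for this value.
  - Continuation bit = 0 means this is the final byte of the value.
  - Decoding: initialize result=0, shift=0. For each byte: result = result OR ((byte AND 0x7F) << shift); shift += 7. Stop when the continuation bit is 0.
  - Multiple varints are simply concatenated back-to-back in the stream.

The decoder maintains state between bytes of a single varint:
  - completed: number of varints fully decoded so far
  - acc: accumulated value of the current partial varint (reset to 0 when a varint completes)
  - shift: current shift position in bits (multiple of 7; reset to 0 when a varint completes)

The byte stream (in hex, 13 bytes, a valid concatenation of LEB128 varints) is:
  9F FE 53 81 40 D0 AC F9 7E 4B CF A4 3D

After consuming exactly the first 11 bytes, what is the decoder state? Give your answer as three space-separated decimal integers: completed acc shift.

Answer: 4 79 7

Derivation:
byte[0]=0x9F cont=1 payload=0x1F: acc |= 31<<0 -> completed=0 acc=31 shift=7
byte[1]=0xFE cont=1 payload=0x7E: acc |= 126<<7 -> completed=0 acc=16159 shift=14
byte[2]=0x53 cont=0 payload=0x53: varint #1 complete (value=1376031); reset -> completed=1 acc=0 shift=0
byte[3]=0x81 cont=1 payload=0x01: acc |= 1<<0 -> completed=1 acc=1 shift=7
byte[4]=0x40 cont=0 payload=0x40: varint #2 complete (value=8193); reset -> completed=2 acc=0 shift=0
byte[5]=0xD0 cont=1 payload=0x50: acc |= 80<<0 -> completed=2 acc=80 shift=7
byte[6]=0xAC cont=1 payload=0x2C: acc |= 44<<7 -> completed=2 acc=5712 shift=14
byte[7]=0xF9 cont=1 payload=0x79: acc |= 121<<14 -> completed=2 acc=1988176 shift=21
byte[8]=0x7E cont=0 payload=0x7E: varint #3 complete (value=266229328); reset -> completed=3 acc=0 shift=0
byte[9]=0x4B cont=0 payload=0x4B: varint #4 complete (value=75); reset -> completed=4 acc=0 shift=0
byte[10]=0xCF cont=1 payload=0x4F: acc |= 79<<0 -> completed=4 acc=79 shift=7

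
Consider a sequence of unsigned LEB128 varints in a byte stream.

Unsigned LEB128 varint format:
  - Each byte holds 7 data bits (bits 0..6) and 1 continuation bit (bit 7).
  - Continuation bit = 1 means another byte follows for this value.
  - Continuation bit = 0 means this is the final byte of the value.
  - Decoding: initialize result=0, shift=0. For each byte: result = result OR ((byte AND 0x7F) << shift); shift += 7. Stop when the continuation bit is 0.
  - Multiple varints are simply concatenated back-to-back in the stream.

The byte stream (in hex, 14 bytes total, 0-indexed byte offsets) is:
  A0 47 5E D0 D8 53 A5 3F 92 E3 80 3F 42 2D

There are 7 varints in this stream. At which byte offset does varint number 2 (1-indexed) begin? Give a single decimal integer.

Answer: 2

Derivation:
  byte[0]=0xA0 cont=1 payload=0x20=32: acc |= 32<<0 -> acc=32 shift=7
  byte[1]=0x47 cont=0 payload=0x47=71: acc |= 71<<7 -> acc=9120 shift=14 [end]
Varint 1: bytes[0:2] = A0 47 -> value 9120 (2 byte(s))
  byte[2]=0x5E cont=0 payload=0x5E=94: acc |= 94<<0 -> acc=94 shift=7 [end]
Varint 2: bytes[2:3] = 5E -> value 94 (1 byte(s))
  byte[3]=0xD0 cont=1 payload=0x50=80: acc |= 80<<0 -> acc=80 shift=7
  byte[4]=0xD8 cont=1 payload=0x58=88: acc |= 88<<7 -> acc=11344 shift=14
  byte[5]=0x53 cont=0 payload=0x53=83: acc |= 83<<14 -> acc=1371216 shift=21 [end]
Varint 3: bytes[3:6] = D0 D8 53 -> value 1371216 (3 byte(s))
  byte[6]=0xA5 cont=1 payload=0x25=37: acc |= 37<<0 -> acc=37 shift=7
  byte[7]=0x3F cont=0 payload=0x3F=63: acc |= 63<<7 -> acc=8101 shift=14 [end]
Varint 4: bytes[6:8] = A5 3F -> value 8101 (2 byte(s))
  byte[8]=0x92 cont=1 payload=0x12=18: acc |= 18<<0 -> acc=18 shift=7
  byte[9]=0xE3 cont=1 payload=0x63=99: acc |= 99<<7 -> acc=12690 shift=14
  byte[10]=0x80 cont=1 payload=0x00=0: acc |= 0<<14 -> acc=12690 shift=21
  byte[11]=0x3F cont=0 payload=0x3F=63: acc |= 63<<21 -> acc=132133266 shift=28 [end]
Varint 5: bytes[8:12] = 92 E3 80 3F -> value 132133266 (4 byte(s))
  byte[12]=0x42 cont=0 payload=0x42=66: acc |= 66<<0 -> acc=66 shift=7 [end]
Varint 6: bytes[12:13] = 42 -> value 66 (1 byte(s))
  byte[13]=0x2D cont=0 payload=0x2D=45: acc |= 45<<0 -> acc=45 shift=7 [end]
Varint 7: bytes[13:14] = 2D -> value 45 (1 byte(s))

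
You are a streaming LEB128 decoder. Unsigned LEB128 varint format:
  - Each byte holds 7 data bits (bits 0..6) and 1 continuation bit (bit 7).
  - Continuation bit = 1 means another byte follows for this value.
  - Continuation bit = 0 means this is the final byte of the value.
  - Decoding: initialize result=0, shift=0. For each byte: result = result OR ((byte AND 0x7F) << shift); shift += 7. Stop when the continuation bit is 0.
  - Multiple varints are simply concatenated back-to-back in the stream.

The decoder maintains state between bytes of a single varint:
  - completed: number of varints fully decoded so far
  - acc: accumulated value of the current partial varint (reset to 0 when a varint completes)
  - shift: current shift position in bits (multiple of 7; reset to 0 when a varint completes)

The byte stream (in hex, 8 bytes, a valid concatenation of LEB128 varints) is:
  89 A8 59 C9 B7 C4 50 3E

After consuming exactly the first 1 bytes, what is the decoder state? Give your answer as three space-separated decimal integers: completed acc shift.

Answer: 0 9 7

Derivation:
byte[0]=0x89 cont=1 payload=0x09: acc |= 9<<0 -> completed=0 acc=9 shift=7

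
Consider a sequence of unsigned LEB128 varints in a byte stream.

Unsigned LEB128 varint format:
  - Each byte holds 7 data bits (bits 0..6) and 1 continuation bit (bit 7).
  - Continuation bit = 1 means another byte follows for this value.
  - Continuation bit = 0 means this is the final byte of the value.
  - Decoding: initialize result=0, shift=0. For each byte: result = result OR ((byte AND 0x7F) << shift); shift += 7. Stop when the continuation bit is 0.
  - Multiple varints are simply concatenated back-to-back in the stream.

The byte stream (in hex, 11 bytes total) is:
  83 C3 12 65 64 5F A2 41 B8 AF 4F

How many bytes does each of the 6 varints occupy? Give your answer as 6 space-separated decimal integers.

  byte[0]=0x83 cont=1 payload=0x03=3: acc |= 3<<0 -> acc=3 shift=7
  byte[1]=0xC3 cont=1 payload=0x43=67: acc |= 67<<7 -> acc=8579 shift=14
  byte[2]=0x12 cont=0 payload=0x12=18: acc |= 18<<14 -> acc=303491 shift=21 [end]
Varint 1: bytes[0:3] = 83 C3 12 -> value 303491 (3 byte(s))
  byte[3]=0x65 cont=0 payload=0x65=101: acc |= 101<<0 -> acc=101 shift=7 [end]
Varint 2: bytes[3:4] = 65 -> value 101 (1 byte(s))
  byte[4]=0x64 cont=0 payload=0x64=100: acc |= 100<<0 -> acc=100 shift=7 [end]
Varint 3: bytes[4:5] = 64 -> value 100 (1 byte(s))
  byte[5]=0x5F cont=0 payload=0x5F=95: acc |= 95<<0 -> acc=95 shift=7 [end]
Varint 4: bytes[5:6] = 5F -> value 95 (1 byte(s))
  byte[6]=0xA2 cont=1 payload=0x22=34: acc |= 34<<0 -> acc=34 shift=7
  byte[7]=0x41 cont=0 payload=0x41=65: acc |= 65<<7 -> acc=8354 shift=14 [end]
Varint 5: bytes[6:8] = A2 41 -> value 8354 (2 byte(s))
  byte[8]=0xB8 cont=1 payload=0x38=56: acc |= 56<<0 -> acc=56 shift=7
  byte[9]=0xAF cont=1 payload=0x2F=47: acc |= 47<<7 -> acc=6072 shift=14
  byte[10]=0x4F cont=0 payload=0x4F=79: acc |= 79<<14 -> acc=1300408 shift=21 [end]
Varint 6: bytes[8:11] = B8 AF 4F -> value 1300408 (3 byte(s))

Answer: 3 1 1 1 2 3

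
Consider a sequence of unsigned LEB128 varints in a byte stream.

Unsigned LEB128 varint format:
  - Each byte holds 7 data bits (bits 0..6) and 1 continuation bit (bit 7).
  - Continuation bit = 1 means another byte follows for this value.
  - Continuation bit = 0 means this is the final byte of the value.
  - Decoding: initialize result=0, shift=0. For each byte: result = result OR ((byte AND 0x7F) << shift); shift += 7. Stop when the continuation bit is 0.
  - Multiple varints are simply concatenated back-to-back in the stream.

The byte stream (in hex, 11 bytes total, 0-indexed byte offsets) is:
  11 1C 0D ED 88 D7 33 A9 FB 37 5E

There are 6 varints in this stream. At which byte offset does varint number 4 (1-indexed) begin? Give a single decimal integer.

  byte[0]=0x11 cont=0 payload=0x11=17: acc |= 17<<0 -> acc=17 shift=7 [end]
Varint 1: bytes[0:1] = 11 -> value 17 (1 byte(s))
  byte[1]=0x1C cont=0 payload=0x1C=28: acc |= 28<<0 -> acc=28 shift=7 [end]
Varint 2: bytes[1:2] = 1C -> value 28 (1 byte(s))
  byte[2]=0x0D cont=0 payload=0x0D=13: acc |= 13<<0 -> acc=13 shift=7 [end]
Varint 3: bytes[2:3] = 0D -> value 13 (1 byte(s))
  byte[3]=0xED cont=1 payload=0x6D=109: acc |= 109<<0 -> acc=109 shift=7
  byte[4]=0x88 cont=1 payload=0x08=8: acc |= 8<<7 -> acc=1133 shift=14
  byte[5]=0xD7 cont=1 payload=0x57=87: acc |= 87<<14 -> acc=1426541 shift=21
  byte[6]=0x33 cont=0 payload=0x33=51: acc |= 51<<21 -> acc=108381293 shift=28 [end]
Varint 4: bytes[3:7] = ED 88 D7 33 -> value 108381293 (4 byte(s))
  byte[7]=0xA9 cont=1 payload=0x29=41: acc |= 41<<0 -> acc=41 shift=7
  byte[8]=0xFB cont=1 payload=0x7B=123: acc |= 123<<7 -> acc=15785 shift=14
  byte[9]=0x37 cont=0 payload=0x37=55: acc |= 55<<14 -> acc=916905 shift=21 [end]
Varint 5: bytes[7:10] = A9 FB 37 -> value 916905 (3 byte(s))
  byte[10]=0x5E cont=0 payload=0x5E=94: acc |= 94<<0 -> acc=94 shift=7 [end]
Varint 6: bytes[10:11] = 5E -> value 94 (1 byte(s))

Answer: 3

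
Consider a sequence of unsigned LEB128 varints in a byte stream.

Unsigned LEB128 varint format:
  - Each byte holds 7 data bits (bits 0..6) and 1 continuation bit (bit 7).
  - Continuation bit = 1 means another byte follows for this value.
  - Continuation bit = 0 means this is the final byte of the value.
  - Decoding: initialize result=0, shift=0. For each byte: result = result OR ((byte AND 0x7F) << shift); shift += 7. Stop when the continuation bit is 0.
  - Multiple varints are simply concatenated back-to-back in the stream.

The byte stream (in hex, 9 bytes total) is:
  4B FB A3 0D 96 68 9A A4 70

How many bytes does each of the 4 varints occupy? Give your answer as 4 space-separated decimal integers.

  byte[0]=0x4B cont=0 payload=0x4B=75: acc |= 75<<0 -> acc=75 shift=7 [end]
Varint 1: bytes[0:1] = 4B -> value 75 (1 byte(s))
  byte[1]=0xFB cont=1 payload=0x7B=123: acc |= 123<<0 -> acc=123 shift=7
  byte[2]=0xA3 cont=1 payload=0x23=35: acc |= 35<<7 -> acc=4603 shift=14
  byte[3]=0x0D cont=0 payload=0x0D=13: acc |= 13<<14 -> acc=217595 shift=21 [end]
Varint 2: bytes[1:4] = FB A3 0D -> value 217595 (3 byte(s))
  byte[4]=0x96 cont=1 payload=0x16=22: acc |= 22<<0 -> acc=22 shift=7
  byte[5]=0x68 cont=0 payload=0x68=104: acc |= 104<<7 -> acc=13334 shift=14 [end]
Varint 3: bytes[4:6] = 96 68 -> value 13334 (2 byte(s))
  byte[6]=0x9A cont=1 payload=0x1A=26: acc |= 26<<0 -> acc=26 shift=7
  byte[7]=0xA4 cont=1 payload=0x24=36: acc |= 36<<7 -> acc=4634 shift=14
  byte[8]=0x70 cont=0 payload=0x70=112: acc |= 112<<14 -> acc=1839642 shift=21 [end]
Varint 4: bytes[6:9] = 9A A4 70 -> value 1839642 (3 byte(s))

Answer: 1 3 2 3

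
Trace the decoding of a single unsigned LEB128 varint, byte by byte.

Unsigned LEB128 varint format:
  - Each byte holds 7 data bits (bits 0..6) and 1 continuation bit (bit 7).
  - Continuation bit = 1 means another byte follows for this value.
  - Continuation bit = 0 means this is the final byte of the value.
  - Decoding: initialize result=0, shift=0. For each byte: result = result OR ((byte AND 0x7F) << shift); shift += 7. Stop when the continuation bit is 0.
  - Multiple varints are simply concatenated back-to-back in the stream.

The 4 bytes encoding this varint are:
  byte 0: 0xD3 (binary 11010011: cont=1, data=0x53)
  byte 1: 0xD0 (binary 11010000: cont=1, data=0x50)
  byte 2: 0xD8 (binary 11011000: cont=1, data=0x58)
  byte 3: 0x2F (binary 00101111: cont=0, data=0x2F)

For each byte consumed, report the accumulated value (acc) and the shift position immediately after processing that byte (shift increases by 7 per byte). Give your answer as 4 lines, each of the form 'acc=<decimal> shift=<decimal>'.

byte 0=0xD3: payload=0x53=83, contrib = 83<<0 = 83; acc -> 83, shift -> 7
byte 1=0xD0: payload=0x50=80, contrib = 80<<7 = 10240; acc -> 10323, shift -> 14
byte 2=0xD8: payload=0x58=88, contrib = 88<<14 = 1441792; acc -> 1452115, shift -> 21
byte 3=0x2F: payload=0x2F=47, contrib = 47<<21 = 98566144; acc -> 100018259, shift -> 28

Answer: acc=83 shift=7
acc=10323 shift=14
acc=1452115 shift=21
acc=100018259 shift=28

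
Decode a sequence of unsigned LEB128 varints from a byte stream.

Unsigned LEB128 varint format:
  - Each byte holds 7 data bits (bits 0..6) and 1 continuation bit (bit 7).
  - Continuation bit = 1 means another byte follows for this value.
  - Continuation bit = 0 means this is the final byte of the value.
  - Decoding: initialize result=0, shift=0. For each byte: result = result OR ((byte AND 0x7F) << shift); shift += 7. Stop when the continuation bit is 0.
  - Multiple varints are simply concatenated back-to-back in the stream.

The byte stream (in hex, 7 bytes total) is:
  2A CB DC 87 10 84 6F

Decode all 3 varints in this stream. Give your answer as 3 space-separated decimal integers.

  byte[0]=0x2A cont=0 payload=0x2A=42: acc |= 42<<0 -> acc=42 shift=7 [end]
Varint 1: bytes[0:1] = 2A -> value 42 (1 byte(s))
  byte[1]=0xCB cont=1 payload=0x4B=75: acc |= 75<<0 -> acc=75 shift=7
  byte[2]=0xDC cont=1 payload=0x5C=92: acc |= 92<<7 -> acc=11851 shift=14
  byte[3]=0x87 cont=1 payload=0x07=7: acc |= 7<<14 -> acc=126539 shift=21
  byte[4]=0x10 cont=0 payload=0x10=16: acc |= 16<<21 -> acc=33680971 shift=28 [end]
Varint 2: bytes[1:5] = CB DC 87 10 -> value 33680971 (4 byte(s))
  byte[5]=0x84 cont=1 payload=0x04=4: acc |= 4<<0 -> acc=4 shift=7
  byte[6]=0x6F cont=0 payload=0x6F=111: acc |= 111<<7 -> acc=14212 shift=14 [end]
Varint 3: bytes[5:7] = 84 6F -> value 14212 (2 byte(s))

Answer: 42 33680971 14212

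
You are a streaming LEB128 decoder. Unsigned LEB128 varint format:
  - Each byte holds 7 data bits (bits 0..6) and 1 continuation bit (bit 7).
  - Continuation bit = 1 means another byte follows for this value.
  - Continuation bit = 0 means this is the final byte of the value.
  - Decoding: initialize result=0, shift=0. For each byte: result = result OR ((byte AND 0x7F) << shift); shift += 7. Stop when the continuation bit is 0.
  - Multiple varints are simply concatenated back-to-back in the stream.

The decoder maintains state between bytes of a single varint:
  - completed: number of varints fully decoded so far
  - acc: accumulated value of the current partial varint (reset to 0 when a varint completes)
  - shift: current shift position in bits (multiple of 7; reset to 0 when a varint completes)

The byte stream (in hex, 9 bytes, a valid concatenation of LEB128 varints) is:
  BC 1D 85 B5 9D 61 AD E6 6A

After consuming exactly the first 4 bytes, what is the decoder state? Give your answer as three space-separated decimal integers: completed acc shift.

Answer: 1 6789 14

Derivation:
byte[0]=0xBC cont=1 payload=0x3C: acc |= 60<<0 -> completed=0 acc=60 shift=7
byte[1]=0x1D cont=0 payload=0x1D: varint #1 complete (value=3772); reset -> completed=1 acc=0 shift=0
byte[2]=0x85 cont=1 payload=0x05: acc |= 5<<0 -> completed=1 acc=5 shift=7
byte[3]=0xB5 cont=1 payload=0x35: acc |= 53<<7 -> completed=1 acc=6789 shift=14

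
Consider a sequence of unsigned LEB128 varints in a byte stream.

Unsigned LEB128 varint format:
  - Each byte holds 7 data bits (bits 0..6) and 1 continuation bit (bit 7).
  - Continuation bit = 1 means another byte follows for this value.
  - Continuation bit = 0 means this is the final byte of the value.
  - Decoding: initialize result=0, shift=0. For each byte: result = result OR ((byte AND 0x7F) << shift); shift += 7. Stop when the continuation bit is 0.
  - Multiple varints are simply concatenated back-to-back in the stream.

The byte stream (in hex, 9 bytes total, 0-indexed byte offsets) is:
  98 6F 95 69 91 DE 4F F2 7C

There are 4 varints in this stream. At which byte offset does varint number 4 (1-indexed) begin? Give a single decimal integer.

  byte[0]=0x98 cont=1 payload=0x18=24: acc |= 24<<0 -> acc=24 shift=7
  byte[1]=0x6F cont=0 payload=0x6F=111: acc |= 111<<7 -> acc=14232 shift=14 [end]
Varint 1: bytes[0:2] = 98 6F -> value 14232 (2 byte(s))
  byte[2]=0x95 cont=1 payload=0x15=21: acc |= 21<<0 -> acc=21 shift=7
  byte[3]=0x69 cont=0 payload=0x69=105: acc |= 105<<7 -> acc=13461 shift=14 [end]
Varint 2: bytes[2:4] = 95 69 -> value 13461 (2 byte(s))
  byte[4]=0x91 cont=1 payload=0x11=17: acc |= 17<<0 -> acc=17 shift=7
  byte[5]=0xDE cont=1 payload=0x5E=94: acc |= 94<<7 -> acc=12049 shift=14
  byte[6]=0x4F cont=0 payload=0x4F=79: acc |= 79<<14 -> acc=1306385 shift=21 [end]
Varint 3: bytes[4:7] = 91 DE 4F -> value 1306385 (3 byte(s))
  byte[7]=0xF2 cont=1 payload=0x72=114: acc |= 114<<0 -> acc=114 shift=7
  byte[8]=0x7C cont=0 payload=0x7C=124: acc |= 124<<7 -> acc=15986 shift=14 [end]
Varint 4: bytes[7:9] = F2 7C -> value 15986 (2 byte(s))

Answer: 7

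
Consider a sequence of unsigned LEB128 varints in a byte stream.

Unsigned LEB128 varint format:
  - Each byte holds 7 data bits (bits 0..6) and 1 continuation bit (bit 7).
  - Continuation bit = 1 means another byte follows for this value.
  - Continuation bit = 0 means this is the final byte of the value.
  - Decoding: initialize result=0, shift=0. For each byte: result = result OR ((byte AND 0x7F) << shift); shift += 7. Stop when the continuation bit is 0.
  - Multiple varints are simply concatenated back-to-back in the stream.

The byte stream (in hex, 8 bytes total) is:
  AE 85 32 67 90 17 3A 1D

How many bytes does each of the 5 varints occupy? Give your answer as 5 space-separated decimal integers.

  byte[0]=0xAE cont=1 payload=0x2E=46: acc |= 46<<0 -> acc=46 shift=7
  byte[1]=0x85 cont=1 payload=0x05=5: acc |= 5<<7 -> acc=686 shift=14
  byte[2]=0x32 cont=0 payload=0x32=50: acc |= 50<<14 -> acc=819886 shift=21 [end]
Varint 1: bytes[0:3] = AE 85 32 -> value 819886 (3 byte(s))
  byte[3]=0x67 cont=0 payload=0x67=103: acc |= 103<<0 -> acc=103 shift=7 [end]
Varint 2: bytes[3:4] = 67 -> value 103 (1 byte(s))
  byte[4]=0x90 cont=1 payload=0x10=16: acc |= 16<<0 -> acc=16 shift=7
  byte[5]=0x17 cont=0 payload=0x17=23: acc |= 23<<7 -> acc=2960 shift=14 [end]
Varint 3: bytes[4:6] = 90 17 -> value 2960 (2 byte(s))
  byte[6]=0x3A cont=0 payload=0x3A=58: acc |= 58<<0 -> acc=58 shift=7 [end]
Varint 4: bytes[6:7] = 3A -> value 58 (1 byte(s))
  byte[7]=0x1D cont=0 payload=0x1D=29: acc |= 29<<0 -> acc=29 shift=7 [end]
Varint 5: bytes[7:8] = 1D -> value 29 (1 byte(s))

Answer: 3 1 2 1 1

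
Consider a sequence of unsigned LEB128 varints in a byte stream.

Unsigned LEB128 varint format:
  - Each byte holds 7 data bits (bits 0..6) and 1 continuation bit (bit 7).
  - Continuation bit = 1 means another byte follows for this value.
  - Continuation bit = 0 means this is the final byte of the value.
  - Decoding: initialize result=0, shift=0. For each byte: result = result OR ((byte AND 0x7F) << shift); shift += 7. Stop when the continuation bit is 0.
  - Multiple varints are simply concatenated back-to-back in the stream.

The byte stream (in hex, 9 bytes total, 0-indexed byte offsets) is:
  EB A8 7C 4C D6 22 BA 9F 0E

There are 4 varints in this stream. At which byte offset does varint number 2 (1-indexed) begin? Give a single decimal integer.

Answer: 3

Derivation:
  byte[0]=0xEB cont=1 payload=0x6B=107: acc |= 107<<0 -> acc=107 shift=7
  byte[1]=0xA8 cont=1 payload=0x28=40: acc |= 40<<7 -> acc=5227 shift=14
  byte[2]=0x7C cont=0 payload=0x7C=124: acc |= 124<<14 -> acc=2036843 shift=21 [end]
Varint 1: bytes[0:3] = EB A8 7C -> value 2036843 (3 byte(s))
  byte[3]=0x4C cont=0 payload=0x4C=76: acc |= 76<<0 -> acc=76 shift=7 [end]
Varint 2: bytes[3:4] = 4C -> value 76 (1 byte(s))
  byte[4]=0xD6 cont=1 payload=0x56=86: acc |= 86<<0 -> acc=86 shift=7
  byte[5]=0x22 cont=0 payload=0x22=34: acc |= 34<<7 -> acc=4438 shift=14 [end]
Varint 3: bytes[4:6] = D6 22 -> value 4438 (2 byte(s))
  byte[6]=0xBA cont=1 payload=0x3A=58: acc |= 58<<0 -> acc=58 shift=7
  byte[7]=0x9F cont=1 payload=0x1F=31: acc |= 31<<7 -> acc=4026 shift=14
  byte[8]=0x0E cont=0 payload=0x0E=14: acc |= 14<<14 -> acc=233402 shift=21 [end]
Varint 4: bytes[6:9] = BA 9F 0E -> value 233402 (3 byte(s))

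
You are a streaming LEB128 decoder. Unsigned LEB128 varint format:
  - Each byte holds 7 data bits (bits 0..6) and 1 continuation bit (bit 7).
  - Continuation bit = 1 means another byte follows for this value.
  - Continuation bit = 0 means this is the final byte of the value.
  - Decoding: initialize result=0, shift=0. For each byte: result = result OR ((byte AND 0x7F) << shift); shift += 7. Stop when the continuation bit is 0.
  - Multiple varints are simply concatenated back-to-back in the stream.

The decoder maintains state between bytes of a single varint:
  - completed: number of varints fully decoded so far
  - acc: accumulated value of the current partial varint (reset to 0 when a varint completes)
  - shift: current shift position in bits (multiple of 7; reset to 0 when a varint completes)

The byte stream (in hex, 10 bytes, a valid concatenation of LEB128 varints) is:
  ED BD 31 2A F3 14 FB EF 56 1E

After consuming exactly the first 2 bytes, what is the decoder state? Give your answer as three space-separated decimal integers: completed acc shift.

byte[0]=0xED cont=1 payload=0x6D: acc |= 109<<0 -> completed=0 acc=109 shift=7
byte[1]=0xBD cont=1 payload=0x3D: acc |= 61<<7 -> completed=0 acc=7917 shift=14

Answer: 0 7917 14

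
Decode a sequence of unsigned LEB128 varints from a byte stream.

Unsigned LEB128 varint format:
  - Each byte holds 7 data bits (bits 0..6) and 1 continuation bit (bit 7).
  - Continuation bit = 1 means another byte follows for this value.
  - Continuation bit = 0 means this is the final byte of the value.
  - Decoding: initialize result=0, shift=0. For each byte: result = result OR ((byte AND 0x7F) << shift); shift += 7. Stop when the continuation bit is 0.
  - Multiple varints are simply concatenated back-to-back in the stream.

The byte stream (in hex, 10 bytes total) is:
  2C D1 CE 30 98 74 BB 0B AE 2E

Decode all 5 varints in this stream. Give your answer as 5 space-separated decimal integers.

  byte[0]=0x2C cont=0 payload=0x2C=44: acc |= 44<<0 -> acc=44 shift=7 [end]
Varint 1: bytes[0:1] = 2C -> value 44 (1 byte(s))
  byte[1]=0xD1 cont=1 payload=0x51=81: acc |= 81<<0 -> acc=81 shift=7
  byte[2]=0xCE cont=1 payload=0x4E=78: acc |= 78<<7 -> acc=10065 shift=14
  byte[3]=0x30 cont=0 payload=0x30=48: acc |= 48<<14 -> acc=796497 shift=21 [end]
Varint 2: bytes[1:4] = D1 CE 30 -> value 796497 (3 byte(s))
  byte[4]=0x98 cont=1 payload=0x18=24: acc |= 24<<0 -> acc=24 shift=7
  byte[5]=0x74 cont=0 payload=0x74=116: acc |= 116<<7 -> acc=14872 shift=14 [end]
Varint 3: bytes[4:6] = 98 74 -> value 14872 (2 byte(s))
  byte[6]=0xBB cont=1 payload=0x3B=59: acc |= 59<<0 -> acc=59 shift=7
  byte[7]=0x0B cont=0 payload=0x0B=11: acc |= 11<<7 -> acc=1467 shift=14 [end]
Varint 4: bytes[6:8] = BB 0B -> value 1467 (2 byte(s))
  byte[8]=0xAE cont=1 payload=0x2E=46: acc |= 46<<0 -> acc=46 shift=7
  byte[9]=0x2E cont=0 payload=0x2E=46: acc |= 46<<7 -> acc=5934 shift=14 [end]
Varint 5: bytes[8:10] = AE 2E -> value 5934 (2 byte(s))

Answer: 44 796497 14872 1467 5934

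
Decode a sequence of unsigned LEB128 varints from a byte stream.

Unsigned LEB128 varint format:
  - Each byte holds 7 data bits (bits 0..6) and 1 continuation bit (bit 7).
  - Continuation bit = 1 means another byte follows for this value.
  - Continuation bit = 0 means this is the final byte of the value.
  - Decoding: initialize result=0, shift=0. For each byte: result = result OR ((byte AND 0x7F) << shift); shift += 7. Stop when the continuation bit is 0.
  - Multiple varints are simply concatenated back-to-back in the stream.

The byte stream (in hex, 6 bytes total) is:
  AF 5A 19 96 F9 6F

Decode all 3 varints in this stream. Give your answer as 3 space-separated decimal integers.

Answer: 11567 25 1834134

Derivation:
  byte[0]=0xAF cont=1 payload=0x2F=47: acc |= 47<<0 -> acc=47 shift=7
  byte[1]=0x5A cont=0 payload=0x5A=90: acc |= 90<<7 -> acc=11567 shift=14 [end]
Varint 1: bytes[0:2] = AF 5A -> value 11567 (2 byte(s))
  byte[2]=0x19 cont=0 payload=0x19=25: acc |= 25<<0 -> acc=25 shift=7 [end]
Varint 2: bytes[2:3] = 19 -> value 25 (1 byte(s))
  byte[3]=0x96 cont=1 payload=0x16=22: acc |= 22<<0 -> acc=22 shift=7
  byte[4]=0xF9 cont=1 payload=0x79=121: acc |= 121<<7 -> acc=15510 shift=14
  byte[5]=0x6F cont=0 payload=0x6F=111: acc |= 111<<14 -> acc=1834134 shift=21 [end]
Varint 3: bytes[3:6] = 96 F9 6F -> value 1834134 (3 byte(s))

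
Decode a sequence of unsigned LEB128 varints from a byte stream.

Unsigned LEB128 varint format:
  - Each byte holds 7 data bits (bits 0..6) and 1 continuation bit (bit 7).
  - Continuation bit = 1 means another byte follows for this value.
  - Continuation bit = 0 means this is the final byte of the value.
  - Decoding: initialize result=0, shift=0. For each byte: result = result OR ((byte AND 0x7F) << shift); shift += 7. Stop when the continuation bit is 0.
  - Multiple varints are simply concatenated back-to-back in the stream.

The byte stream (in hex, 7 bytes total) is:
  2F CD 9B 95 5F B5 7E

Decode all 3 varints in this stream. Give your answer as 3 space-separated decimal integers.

  byte[0]=0x2F cont=0 payload=0x2F=47: acc |= 47<<0 -> acc=47 shift=7 [end]
Varint 1: bytes[0:1] = 2F -> value 47 (1 byte(s))
  byte[1]=0xCD cont=1 payload=0x4D=77: acc |= 77<<0 -> acc=77 shift=7
  byte[2]=0x9B cont=1 payload=0x1B=27: acc |= 27<<7 -> acc=3533 shift=14
  byte[3]=0x95 cont=1 payload=0x15=21: acc |= 21<<14 -> acc=347597 shift=21
  byte[4]=0x5F cont=0 payload=0x5F=95: acc |= 95<<21 -> acc=199577037 shift=28 [end]
Varint 2: bytes[1:5] = CD 9B 95 5F -> value 199577037 (4 byte(s))
  byte[5]=0xB5 cont=1 payload=0x35=53: acc |= 53<<0 -> acc=53 shift=7
  byte[6]=0x7E cont=0 payload=0x7E=126: acc |= 126<<7 -> acc=16181 shift=14 [end]
Varint 3: bytes[5:7] = B5 7E -> value 16181 (2 byte(s))

Answer: 47 199577037 16181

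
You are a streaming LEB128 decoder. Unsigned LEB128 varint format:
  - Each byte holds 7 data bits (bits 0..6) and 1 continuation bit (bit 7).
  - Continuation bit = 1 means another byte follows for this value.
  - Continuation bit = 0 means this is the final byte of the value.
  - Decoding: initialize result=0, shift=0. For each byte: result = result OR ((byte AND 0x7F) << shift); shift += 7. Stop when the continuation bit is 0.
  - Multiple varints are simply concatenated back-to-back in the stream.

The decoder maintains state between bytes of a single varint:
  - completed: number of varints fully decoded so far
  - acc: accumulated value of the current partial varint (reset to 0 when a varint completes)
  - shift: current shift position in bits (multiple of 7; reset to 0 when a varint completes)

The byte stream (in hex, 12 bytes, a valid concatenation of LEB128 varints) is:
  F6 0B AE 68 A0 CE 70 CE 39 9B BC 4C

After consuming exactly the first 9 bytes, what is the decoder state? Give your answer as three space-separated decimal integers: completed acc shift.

byte[0]=0xF6 cont=1 payload=0x76: acc |= 118<<0 -> completed=0 acc=118 shift=7
byte[1]=0x0B cont=0 payload=0x0B: varint #1 complete (value=1526); reset -> completed=1 acc=0 shift=0
byte[2]=0xAE cont=1 payload=0x2E: acc |= 46<<0 -> completed=1 acc=46 shift=7
byte[3]=0x68 cont=0 payload=0x68: varint #2 complete (value=13358); reset -> completed=2 acc=0 shift=0
byte[4]=0xA0 cont=1 payload=0x20: acc |= 32<<0 -> completed=2 acc=32 shift=7
byte[5]=0xCE cont=1 payload=0x4E: acc |= 78<<7 -> completed=2 acc=10016 shift=14
byte[6]=0x70 cont=0 payload=0x70: varint #3 complete (value=1845024); reset -> completed=3 acc=0 shift=0
byte[7]=0xCE cont=1 payload=0x4E: acc |= 78<<0 -> completed=3 acc=78 shift=7
byte[8]=0x39 cont=0 payload=0x39: varint #4 complete (value=7374); reset -> completed=4 acc=0 shift=0

Answer: 4 0 0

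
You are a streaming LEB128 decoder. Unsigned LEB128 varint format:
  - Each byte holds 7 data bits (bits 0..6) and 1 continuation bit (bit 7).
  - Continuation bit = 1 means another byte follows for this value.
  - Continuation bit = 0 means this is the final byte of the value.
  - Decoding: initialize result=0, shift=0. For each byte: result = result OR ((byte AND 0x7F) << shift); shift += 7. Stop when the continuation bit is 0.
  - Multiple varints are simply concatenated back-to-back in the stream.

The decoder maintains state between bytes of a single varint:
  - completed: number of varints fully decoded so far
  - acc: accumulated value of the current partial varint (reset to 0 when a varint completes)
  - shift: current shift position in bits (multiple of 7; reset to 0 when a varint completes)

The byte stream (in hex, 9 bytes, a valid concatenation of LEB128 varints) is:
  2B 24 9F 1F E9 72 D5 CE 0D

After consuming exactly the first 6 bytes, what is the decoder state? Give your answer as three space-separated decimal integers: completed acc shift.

Answer: 4 0 0

Derivation:
byte[0]=0x2B cont=0 payload=0x2B: varint #1 complete (value=43); reset -> completed=1 acc=0 shift=0
byte[1]=0x24 cont=0 payload=0x24: varint #2 complete (value=36); reset -> completed=2 acc=0 shift=0
byte[2]=0x9F cont=1 payload=0x1F: acc |= 31<<0 -> completed=2 acc=31 shift=7
byte[3]=0x1F cont=0 payload=0x1F: varint #3 complete (value=3999); reset -> completed=3 acc=0 shift=0
byte[4]=0xE9 cont=1 payload=0x69: acc |= 105<<0 -> completed=3 acc=105 shift=7
byte[5]=0x72 cont=0 payload=0x72: varint #4 complete (value=14697); reset -> completed=4 acc=0 shift=0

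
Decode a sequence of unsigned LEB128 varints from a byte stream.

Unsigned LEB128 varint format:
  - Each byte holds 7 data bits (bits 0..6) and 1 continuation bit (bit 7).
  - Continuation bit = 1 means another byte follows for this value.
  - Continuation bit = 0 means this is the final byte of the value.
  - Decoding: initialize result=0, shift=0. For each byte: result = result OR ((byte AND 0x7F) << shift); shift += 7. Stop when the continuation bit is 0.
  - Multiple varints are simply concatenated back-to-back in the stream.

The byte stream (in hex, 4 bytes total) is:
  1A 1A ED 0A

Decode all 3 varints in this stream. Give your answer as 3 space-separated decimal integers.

  byte[0]=0x1A cont=0 payload=0x1A=26: acc |= 26<<0 -> acc=26 shift=7 [end]
Varint 1: bytes[0:1] = 1A -> value 26 (1 byte(s))
  byte[1]=0x1A cont=0 payload=0x1A=26: acc |= 26<<0 -> acc=26 shift=7 [end]
Varint 2: bytes[1:2] = 1A -> value 26 (1 byte(s))
  byte[2]=0xED cont=1 payload=0x6D=109: acc |= 109<<0 -> acc=109 shift=7
  byte[3]=0x0A cont=0 payload=0x0A=10: acc |= 10<<7 -> acc=1389 shift=14 [end]
Varint 3: bytes[2:4] = ED 0A -> value 1389 (2 byte(s))

Answer: 26 26 1389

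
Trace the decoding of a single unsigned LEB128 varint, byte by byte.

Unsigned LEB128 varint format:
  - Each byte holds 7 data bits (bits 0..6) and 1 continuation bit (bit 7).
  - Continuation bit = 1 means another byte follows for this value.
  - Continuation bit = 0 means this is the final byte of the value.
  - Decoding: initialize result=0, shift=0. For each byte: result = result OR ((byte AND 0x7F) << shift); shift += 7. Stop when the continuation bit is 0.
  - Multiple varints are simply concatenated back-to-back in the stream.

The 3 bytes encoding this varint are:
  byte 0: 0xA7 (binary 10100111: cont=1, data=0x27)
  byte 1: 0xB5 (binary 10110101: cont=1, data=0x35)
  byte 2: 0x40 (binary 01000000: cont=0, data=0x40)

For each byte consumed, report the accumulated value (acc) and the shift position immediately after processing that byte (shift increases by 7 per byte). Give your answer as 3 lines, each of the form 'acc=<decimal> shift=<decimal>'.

Answer: acc=39 shift=7
acc=6823 shift=14
acc=1055399 shift=21

Derivation:
byte 0=0xA7: payload=0x27=39, contrib = 39<<0 = 39; acc -> 39, shift -> 7
byte 1=0xB5: payload=0x35=53, contrib = 53<<7 = 6784; acc -> 6823, shift -> 14
byte 2=0x40: payload=0x40=64, contrib = 64<<14 = 1048576; acc -> 1055399, shift -> 21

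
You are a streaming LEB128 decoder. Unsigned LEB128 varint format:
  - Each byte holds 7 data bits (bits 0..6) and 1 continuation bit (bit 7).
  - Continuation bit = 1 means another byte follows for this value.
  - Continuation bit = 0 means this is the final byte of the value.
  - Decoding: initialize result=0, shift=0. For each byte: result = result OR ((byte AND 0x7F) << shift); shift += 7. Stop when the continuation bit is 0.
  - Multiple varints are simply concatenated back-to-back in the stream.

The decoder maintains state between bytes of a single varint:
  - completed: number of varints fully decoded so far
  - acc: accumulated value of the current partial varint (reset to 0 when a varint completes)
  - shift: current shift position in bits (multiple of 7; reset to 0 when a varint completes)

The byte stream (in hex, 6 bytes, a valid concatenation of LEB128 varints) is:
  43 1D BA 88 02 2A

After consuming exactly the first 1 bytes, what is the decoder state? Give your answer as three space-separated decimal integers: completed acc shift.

Answer: 1 0 0

Derivation:
byte[0]=0x43 cont=0 payload=0x43: varint #1 complete (value=67); reset -> completed=1 acc=0 shift=0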